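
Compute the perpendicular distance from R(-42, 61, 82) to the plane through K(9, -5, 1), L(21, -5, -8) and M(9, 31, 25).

KL = (12, 0, -9) and KM = (0, 36, 24), so a normal is n = KL × KM = (324, -288, 432).
d = |324·(-42) + (-288)·61 + 432·82 − 4788| / √(104976 + 82944 + 186624) = |-540| / 612 = 15/17.

15/17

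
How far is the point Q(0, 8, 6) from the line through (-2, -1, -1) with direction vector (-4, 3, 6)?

Direction vector d = (-4, 3, 6).
AP = (2, 9, 7); AP·d = 61, |AP|² = 134, |d|² = 61.
distance² = |AP|² − (AP·d)²/|d|² = 134 − 3721/61 = 73, so the distance is √73.

√73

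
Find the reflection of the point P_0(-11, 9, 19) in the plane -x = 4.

With n = (-1, 0, 0), the signed offset is (n·P_0 − 4)/|n|² = 7/1 = 7.
P_0' = P_0 − 2t·n = (-11, 9, 19) − 14·(-1, 0, 0) = (3, 9, 19).

(3, 9, 19)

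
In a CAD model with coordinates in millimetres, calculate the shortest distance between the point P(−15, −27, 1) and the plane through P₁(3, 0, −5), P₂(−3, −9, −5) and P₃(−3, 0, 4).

P₁P₂ = (−6, −9, 0) and P₁P₃ = (−6, 0, 9), so a normal is n = P₁P₂ × P₁P₃ = (−81, 54, −54).
d = |(-81)·(-15) + 54·(-27) + (-54)·1 − 27| / √(6561 + 2916 + 2916) = |-324| / (27√17) = 12/√17.

12/√17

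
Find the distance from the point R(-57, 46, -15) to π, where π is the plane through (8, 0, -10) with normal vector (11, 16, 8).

The plane has equation n·(r − (8, 0, -10)) = 0, i.e. n·r = 8.
Then n·(-57, 46, -15) - 8 = -19.
|n| = √(121 + 256 + 64) = 21, so the distance is |-19|/21 = 19/21.

19/21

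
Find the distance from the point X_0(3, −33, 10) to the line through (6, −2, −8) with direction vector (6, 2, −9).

9√10

Direction vector d = (6, 2, −9).
AP = (−3, −31, 18), and AP × d = (243, 81, 180).
|AP × d|² = 98010 and |d|² = 121, so the distance is √(98010/121) = √810 = 9√10.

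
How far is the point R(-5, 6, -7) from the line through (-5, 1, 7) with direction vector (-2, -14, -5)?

Direction vector d = (-2, -14, -5).
AP = (0, 5, -14), and AP × d = (-221, 28, 10).
|AP × d|² = 49725 and |d|² = 225, so the distance is √(49725/225) = √221.

√221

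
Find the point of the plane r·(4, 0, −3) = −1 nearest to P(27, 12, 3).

(11, 12, 15)

n = (4, 0, −3), |n|² = 25, and n·P − (-1) = 100.
t = 100/25 = 4, so the foot is P − t·n = (27, 12, 3) − 4·(4, 0, −3) = (11, 12, 15).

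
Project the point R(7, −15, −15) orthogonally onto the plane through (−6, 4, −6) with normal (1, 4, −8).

The perpendicular from R has direction n = (1, 4, −8): r = (7, −15, −15) + μ(1, 4, −8).
Substitute into the plane: n·(R + μn) = 58 gives 67 + 81μ = 58, so μ = -1/9.
Foot = (7, −15, −15) + (-1/9)·(1, 4, −8) = (62/9, −139/9, −127/9).

(62/9, -139/9, -127/9)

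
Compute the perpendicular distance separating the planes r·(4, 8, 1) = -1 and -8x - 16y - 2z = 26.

4/3

Divide the second equation by -2 to match normals: 4x + 8y + z = -13.
With common normal n = (4, 8, 1) (|n| = 9), the distance is |(-1) − (-13)|/|n| = 12/9 = 4/3.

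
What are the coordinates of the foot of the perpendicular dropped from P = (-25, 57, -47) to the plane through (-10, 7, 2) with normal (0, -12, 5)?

(-25, -3, -22)

The perpendicular from P has direction n = (0, -12, 5): r = (-25, 57, -47) + t(0, -12, 5).
Substitute into the plane: n·(P + tn) = -74 gives -919 + 169t = -74, so t = 5.
Foot = (-25, 57, -47) + 5·(0, -12, 5) = (-25, -3, -22).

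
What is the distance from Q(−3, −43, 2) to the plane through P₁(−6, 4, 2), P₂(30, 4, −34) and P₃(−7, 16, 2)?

11/17

P₁P₂ = (36, 0, −36) and P₁P₃ = (−1, 12, 0), so a normal is n = P₁P₂ × P₁P₃ = (432, 36, 432).
Then n·(−3, −43, 2) − (−1584) = −396.
|n| = √(186624 + 1296 + 186624) = 612, so the distance is |-396|/612 = 11/17.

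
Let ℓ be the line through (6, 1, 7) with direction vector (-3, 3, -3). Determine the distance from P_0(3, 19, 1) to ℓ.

3√14

Direction vector d = (-3, 3, -3).
AP = (-3, 18, -6), and AP × d = (-36, 9, 45).
|AP × d|² = 3402 and |d|² = 27, so the distance is √(3402/27) = √126 = 3√14.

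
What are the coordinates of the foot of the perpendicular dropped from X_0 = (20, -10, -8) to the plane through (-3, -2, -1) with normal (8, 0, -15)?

n = (8, 0, -15), |n|² = 289, and n·X_0 − (-9) = 289.
t = 289/289 = 1, so the foot is X_0 − t·n = (20, -10, -8) − 1·(8, 0, -15) = (12, -10, 7).

(12, -10, 7)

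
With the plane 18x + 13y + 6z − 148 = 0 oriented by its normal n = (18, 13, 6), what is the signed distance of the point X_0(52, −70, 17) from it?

n·X_0 − 148 = -20.
|n| = 23, so the signed distance is -20/23.

-20/23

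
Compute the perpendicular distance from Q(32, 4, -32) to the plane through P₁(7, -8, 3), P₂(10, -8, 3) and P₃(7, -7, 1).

11/√5

P₁P₂ = (3, 0, 0) and P₁P₃ = (0, 1, -2), so a normal is n = P₁P₂ × P₁P₃ = (0, 6, 3).
n = (0, 6, 3); n·P − (-39) = -33; |n| = 3√5; distance = 33/(3√5) = 11√5/5.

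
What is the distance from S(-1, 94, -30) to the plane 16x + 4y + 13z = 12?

2

n = (16, 4, 13); n·P − 12 = -42; |n| = 21; distance = 42/21 = 2.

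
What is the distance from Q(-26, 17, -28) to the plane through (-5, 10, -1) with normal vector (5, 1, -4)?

5√42/21

The plane has equation n·(r − (-5, 10, -1)) = 0, i.e. n·r = -11.
d = |5·(-26) + 1·17 + (-4)·(-28) − (-11)| / √(25 + 1 + 16) = |10| / √42 = 10/√42.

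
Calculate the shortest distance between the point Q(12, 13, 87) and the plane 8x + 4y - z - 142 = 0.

9

n = (8, 4, -1); n·P − 142 = -81; |n| = 9; distance = 81/9 = 9.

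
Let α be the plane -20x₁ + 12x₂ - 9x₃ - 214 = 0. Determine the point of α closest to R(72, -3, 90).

The perpendicular from R has direction n = (-20, 12, -9): r = (72, -3, 90) + μ(-20, 12, -9).
Substitute into the plane: n·(R + μn) = 214 gives -2286 + 625μ = 214, so μ = 4.
Foot = (72, -3, 90) + 4·(-20, 12, -9) = (-8, 45, 54).

(-8, 45, 54)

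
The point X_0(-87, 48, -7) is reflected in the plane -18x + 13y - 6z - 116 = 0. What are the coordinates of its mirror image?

With n = (-18, 13, -6), the signed offset is (n·X_0 − 116)/|n|² = 2116/529 = 4.
X_0' = X_0 − 2t·n = (-87, 48, -7) − 8·(-18, 13, -6) = (57, -56, 41).

(57, -56, 41)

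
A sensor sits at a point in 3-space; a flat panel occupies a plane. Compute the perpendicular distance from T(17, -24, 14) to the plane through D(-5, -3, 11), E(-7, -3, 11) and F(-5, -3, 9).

DE = (-2, 0, 0) and DF = (0, 0, -2), so a normal is n = DE × DF = (0, -4, 0).
Then n·(17, -24, 14) - 12 = 84.
|n| = √(0 + 16 + 0) = 4, so the distance is |84|/4 = 21.

21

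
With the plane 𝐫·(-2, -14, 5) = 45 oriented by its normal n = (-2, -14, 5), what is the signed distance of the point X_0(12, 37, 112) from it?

-9/5

n·X_0 − 45 = -27.
|n| = 15, so the signed distance is -27/15 = -9/5.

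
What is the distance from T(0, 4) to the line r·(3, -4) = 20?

The normal to the line is n = (3, -4) with |n| = 5.
|n·T − 20| = |-16 − 20| = 36, so the distance is 36/5.

36/5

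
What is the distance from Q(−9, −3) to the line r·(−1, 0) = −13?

d = |(-1)·(-9) + 0·(-3) − (-13)| / √(1 + 0) = |22|/1 = 22.

22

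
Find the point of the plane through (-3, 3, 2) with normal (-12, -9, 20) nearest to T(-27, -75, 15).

(-3, -57, -25)

The perpendicular from T has direction n = (-12, -9, 20): r = (-27, -75, 15) + μ(-12, -9, 20).
Substitute into the plane: n·(T + μn) = 49 gives 1299 + 625μ = 49, so μ = -2.
Foot = (-27, -75, 15) + (-2)·(-12, -9, 20) = (-3, -57, -25).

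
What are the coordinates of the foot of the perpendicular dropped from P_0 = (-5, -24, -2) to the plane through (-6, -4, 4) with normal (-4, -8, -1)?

(3, -8, 0)

The perpendicular from P_0 has direction n = (-4, -8, -1): r = (-5, -24, -2) + t(-4, -8, -1).
Substitute into the plane: n·(P_0 + tn) = 52 gives 214 + 81t = 52, so t = -2.
Foot = (-5, -24, -2) + (-2)·(-4, -8, -1) = (3, -8, 0).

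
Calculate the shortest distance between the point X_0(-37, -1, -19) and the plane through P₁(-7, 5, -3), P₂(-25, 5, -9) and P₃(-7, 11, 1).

3√14/7

P₁P₂ = (-18, 0, -6) and P₁P₃ = (0, 6, 4), so a normal is n = P₁P₂ × P₁P₃ = (36, 72, -108).
d = |36·(-37) + 72·(-1) + (-108)·(-19) − 432| / √(1296 + 5184 + 11664) = |216| / (36√14) = 6/√14.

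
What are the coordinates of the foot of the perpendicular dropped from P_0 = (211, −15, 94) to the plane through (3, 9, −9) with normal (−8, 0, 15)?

The perpendicular from P_0 has direction n = (−8, 0, 15): r = (211, −15, 94) + μ(−8, 0, 15).
Substitute into the plane: n·(P_0 + μn) = -159 gives -278 + 289μ = -159, so μ = 7/17.
Foot = (211, −15, 94) + (7/17)·(−8, 0, 15) = (3531/17, −15, 1703/17).

(3531/17, -15, 1703/17)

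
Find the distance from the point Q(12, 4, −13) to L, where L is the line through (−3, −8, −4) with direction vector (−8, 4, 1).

Direction vector d = (−8, 4, 1).
AP = (15, 12, −9), and AP × d = (48, 57, 156).
|AP × d|² = 29889 and |d|² = 81, so the distance is √(29889/81) = √369 = 3√41.

3√41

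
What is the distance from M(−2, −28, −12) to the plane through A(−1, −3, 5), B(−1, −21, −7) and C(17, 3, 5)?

5/11

AB = (0, −18, −12) and AC = (18, 6, 0), so a normal is n = AB × AC = (72, −216, 324).
Then n·(−2, −28, −12) − 2196 = −180.
|n| = √(5184 + 46656 + 104976) = 396, so the distance is |-180|/396 = 5/11.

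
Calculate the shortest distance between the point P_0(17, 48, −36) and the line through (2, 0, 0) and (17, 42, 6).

30√2

A direction vector is d = (15, 42, 6).
AP = (15, 48, −36), and AP × d = (1800, −630, −90).
|AP × d|² = 3645000 and |d|² = 2025, so the distance is √(3645000/2025) = √1800 = 30√2.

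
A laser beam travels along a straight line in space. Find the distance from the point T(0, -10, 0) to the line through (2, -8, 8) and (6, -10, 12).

A direction vector is d = (4, -2, 4).
AP = (-2, -2, -8), and AP × d = (-24, -24, 12).
|AP × d|² = 1296 and |d|² = 36, so the distance is √(1296/36) = √36 = 6.

6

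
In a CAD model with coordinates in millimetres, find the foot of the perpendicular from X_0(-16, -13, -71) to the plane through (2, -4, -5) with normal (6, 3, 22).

(2, -4, -5)

n = (6, 3, 22), |n|² = 529, and n·X_0 − (-110) = -1587.
t = -1587/529 = -3, so the foot is X_0 − t·n = (-16, -13, -71) − (-3)·(6, 3, 22) = (2, -4, -5).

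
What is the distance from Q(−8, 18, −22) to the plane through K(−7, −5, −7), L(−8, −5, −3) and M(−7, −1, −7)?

19√17/17

KL = (−1, 0, 4) and KM = (0, 4, 0), so a normal is n = KL × KM = (−16, 0, −4).
d = |(-16)·(-8) + (-4)·(-22) − 140| / √(256 + 0 + 16) = |76| / (4√17) = 19√17/17.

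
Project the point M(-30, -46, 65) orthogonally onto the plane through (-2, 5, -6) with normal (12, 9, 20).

n = (12, 9, 20), |n|² = 625, and n·M − (-99) = 625.
t = 625/625 = 1, so the foot is M − t·n = (-30, -46, 65) − 1·(12, 9, 20) = (-42, -55, 45).

(-42, -55, 45)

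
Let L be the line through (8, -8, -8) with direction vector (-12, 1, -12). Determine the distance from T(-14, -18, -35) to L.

Direction vector d = (-12, 1, -12).
AP = (-22, -10, -27); AP·d = 578, |AP|² = 1313, |d|² = 289.
distance² = |AP|² − (AP·d)²/|d|² = 1313 − 334084/289 = 157, so the distance is √157.

√157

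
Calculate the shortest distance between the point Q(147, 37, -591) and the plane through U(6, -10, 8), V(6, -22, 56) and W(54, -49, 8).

9

UV = (0, -12, 48) and UW = (48, -39, 0), so a normal is n = UV × UW = (1872, 2304, 576).
Then n·(147, 37, -591) - (-7200) = 27216.
|n| = √(3504384 + 5308416 + 331776) = 3024, so the distance is |27216|/3024 = 9.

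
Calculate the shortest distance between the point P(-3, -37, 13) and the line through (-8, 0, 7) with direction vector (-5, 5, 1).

Direction vector d = (-5, 5, 1).
AP = (5, -37, 6); AP·d = -204, |AP|² = 1430, |d|² = 51.
distance² = |AP|² − (AP·d)²/|d|² = 1430 − 41616/51 = 614, so the distance is √614.

√614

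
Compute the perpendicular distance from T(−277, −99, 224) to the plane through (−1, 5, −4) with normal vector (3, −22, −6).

The plane has equation n·(r − (−1, 5, −4)) = 0, i.e. n·r = -89.
Then n·(−277, −99, 224) − (−89) = 92.
|n| = √(9 + 484 + 36) = 23, so the distance is |92|/23 = 4.

4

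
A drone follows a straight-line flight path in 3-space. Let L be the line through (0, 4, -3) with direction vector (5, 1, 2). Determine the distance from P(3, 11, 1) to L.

Direction vector d = (5, 1, 2).
AP = (3, 7, 4); AP·d = 30, |AP|² = 74, |d|² = 30.
distance² = |AP|² − (AP·d)²/|d|² = 74 − 900/30 = 44, so the distance is 2√11.

2√11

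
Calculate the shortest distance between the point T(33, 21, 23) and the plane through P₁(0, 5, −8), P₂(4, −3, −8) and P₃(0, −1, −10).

11√14/14

P₁P₂ = (4, −8, 0) and P₁P₃ = (0, −6, −2), so a normal is n = P₁P₂ × P₁P₃ = (16, 8, −24).
Then n·(33, 21, 23) − 232 = −88.
|n| = √(256 + 64 + 576) = 8√14, so the distance is |-88|/(8√14) = 11√14/14.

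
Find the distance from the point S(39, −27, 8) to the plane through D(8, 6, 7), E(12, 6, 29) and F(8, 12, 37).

3/5

DE = (4, 0, 22) and DF = (0, 6, 30), so a normal is n = DE × DF = (−132, −120, 24).
Then n·(39, −27, 8) − (−1608) = −108.
|n| = √(17424 + 14400 + 576) = 180, so the distance is |-108|/180 = 3/5.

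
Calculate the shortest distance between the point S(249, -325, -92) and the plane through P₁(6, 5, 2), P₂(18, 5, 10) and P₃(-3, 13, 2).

6

P₁P₂ = (12, 0, 8) and P₁P₃ = (-9, 8, 0), so a normal is n = P₁P₂ × P₁P₃ = (-64, -72, 96).
d = |(-64)·249 + (-72)·(-325) + 96·(-92) − (-552)| / √(4096 + 5184 + 9216) = |-816| / 136 = 6.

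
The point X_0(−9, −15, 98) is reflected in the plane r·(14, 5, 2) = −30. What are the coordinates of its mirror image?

(-109/9, -145/9, 878/9)

n = (14, 5, 2), |n|² = 225, n·X_0 − (-30) = 25, so t = 25/225 = 1/9.
Foot F = X_0 − (1/9)·n = (−95/9, −140/9, 880/9); the reflection is 2F − X_0 = (−109/9, −145/9, 878/9).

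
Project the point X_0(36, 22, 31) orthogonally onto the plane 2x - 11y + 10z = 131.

(898/25, 561/25, 153/5)

The perpendicular from X_0 has direction n = (2, -11, 10): r = (36, 22, 31) + λ(2, -11, 10).
Substitute into the plane: n·(X_0 + λn) = 131 gives 140 + 225λ = 131, so λ = -1/25.
Foot = (36, 22, 31) + (-1/25)·(2, -11, 10) = (898/25, 561/25, 153/5).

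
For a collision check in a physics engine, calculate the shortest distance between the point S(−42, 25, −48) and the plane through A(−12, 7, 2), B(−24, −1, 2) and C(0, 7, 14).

14/√17

AB = (−12, −8, 0) and AC = (12, 0, 12), so a normal is n = AB × AC = (−96, 144, 96).
d = |(-96)·(-42) + 144·25 + 96·(-48) − 2352| / √(9216 + 20736 + 9216) = |672| / (48√17) = 14√17/17.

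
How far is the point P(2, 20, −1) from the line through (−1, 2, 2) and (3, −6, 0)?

A direction vector is d = (4, −8, −2).
AP = (3, 18, −3); AP·d = -126, |AP|² = 342, |d|² = 84.
distance² = |AP|² − (AP·d)²/|d|² = 342 − 15876/84 = 153, so the distance is 3√17.

3√17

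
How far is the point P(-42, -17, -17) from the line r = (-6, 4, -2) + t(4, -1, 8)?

3√137

Direction vector d = (4, -1, 8).
AP = (-36, -21, -15); AP·d = -243, |AP|² = 1962, |d|² = 81.
distance² = |AP|² − (AP·d)²/|d|² = 1962 − 59049/81 = 1233, so the distance is 3√137.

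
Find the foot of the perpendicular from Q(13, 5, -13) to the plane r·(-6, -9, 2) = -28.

(7, -4, -11)

n = (-6, -9, 2), |n|² = 121, and n·Q − (-28) = -121.
t = -121/121 = -1, so the foot is Q − t·n = (13, 5, -13) − (-1)·(-6, -9, 2) = (7, -4, -11).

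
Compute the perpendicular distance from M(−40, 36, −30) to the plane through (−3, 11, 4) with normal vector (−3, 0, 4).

The plane has equation n·(r − (−3, 11, 4)) = 0, i.e. n·r = 25.
n = (−3, 0, 4); n·P − 25 = -25; |n| = 5; distance = 25/5 = 5.

5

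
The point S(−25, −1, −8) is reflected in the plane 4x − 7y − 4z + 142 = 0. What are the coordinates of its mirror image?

(-33, 13, 0)

With n = (4, −7, −4), the signed offset is (n·S − (-142))/|n|² = 81/81 = 1.
S' = S − 2t·n = (−25, −1, −8) − 2·(4, −7, −4) = (−33, 13, 0).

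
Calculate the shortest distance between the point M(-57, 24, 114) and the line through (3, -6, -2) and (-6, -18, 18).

6√221

A direction vector is d = (-9, -12, 20).
AP = (-60, 30, 116); AP·d = 2500, |AP|² = 17956, |d|² = 625.
distance² = |AP|² − (AP·d)²/|d|² = 17956 − 6250000/625 = 7956, so the distance is 6√221.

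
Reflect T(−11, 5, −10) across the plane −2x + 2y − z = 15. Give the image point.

(1, -7, -4)

With n = (−2, 2, −1), the signed offset is (n·T − 15)/|n|² = 27/9 = 3.
T' = T − 2t·n = (−11, 5, −10) − 6·(−2, 2, −1) = (1, −7, −4).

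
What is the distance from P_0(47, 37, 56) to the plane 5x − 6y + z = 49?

20/√62

n = (5, −6, 1); n·P − 49 = 20; |n| = √62; distance = 20/√62 = 10√62/31.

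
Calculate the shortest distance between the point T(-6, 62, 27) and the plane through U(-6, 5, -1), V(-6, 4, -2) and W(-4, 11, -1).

29/√11

UV = (0, -1, -1) and UW = (2, 6, 0), so a normal is n = UV × UW = (6, -2, 2).
n = (6, -2, 2); n·P − (-48) = -58; |n| = 2√11; distance = 58/(2√11) = 29/√11.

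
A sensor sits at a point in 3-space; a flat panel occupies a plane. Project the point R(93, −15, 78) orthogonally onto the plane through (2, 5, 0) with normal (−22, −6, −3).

n = (−22, −6, −3), |n|² = 529, and n·R − (-74) = -2116.
t = -2116/529 = -4, so the foot is R − t·n = (93, −15, 78) − (-4)·(−22, −6, −3) = (5, −39, 66).

(5, -39, 66)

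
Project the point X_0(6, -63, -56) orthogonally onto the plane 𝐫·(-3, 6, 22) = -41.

n = (-3, 6, 22), |n|² = 529, and n·X_0 − (-41) = -1587.
t = -1587/529 = -3, so the foot is X_0 − t·n = (6, -63, -56) − (-3)·(-3, 6, 22) = (-3, -45, 10).

(-3, -45, 10)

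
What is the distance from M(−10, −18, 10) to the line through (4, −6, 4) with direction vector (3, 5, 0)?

√70

Direction vector d = (3, 5, 0).
AP = (−14, −12, 6), and AP × d = (−30, 18, −34).
|AP × d|² = 2380 and |d|² = 34, so the distance is √(2380/34) = √70.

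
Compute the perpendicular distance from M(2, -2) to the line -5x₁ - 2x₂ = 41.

The normal to the line is n = (-5, -2) with |n| = √29.
|n·M − 41| = |-6 − 41| = 47, so the distance is 47/√29.

47/√29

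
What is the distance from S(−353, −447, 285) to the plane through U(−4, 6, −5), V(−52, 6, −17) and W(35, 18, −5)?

UV = (−48, 0, −12) and UW = (39, 12, 0), so a normal is n = UV × UW = (144, −468, −576).
Then n·(−353, −447, 285) − (−504) = −5292.
|n| = √(20736 + 219024 + 331776) = 756, so the distance is |-5292|/756 = 7.

7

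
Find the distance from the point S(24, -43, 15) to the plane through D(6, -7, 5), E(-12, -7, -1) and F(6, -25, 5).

DE = (-18, 0, -6) and DF = (0, -18, 0), so a normal is n = DE × DF = (-108, 0, 324).
Then n·(24, -43, 15) - 972 = 1296.
|n| = √(11664 + 0 + 104976) = 108√10, so the distance is |1296|/(108√10) = 6√10/5.

12/√10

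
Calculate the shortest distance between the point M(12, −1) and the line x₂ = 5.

6

d = |0·12 + 1·(-1) − 5| / √(0 + 1) = |-6|/1 = 6.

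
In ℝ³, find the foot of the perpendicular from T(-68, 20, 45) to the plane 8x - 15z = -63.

(-36, 20, -15)

The perpendicular from T has direction n = (8, 0, -15): r = (-68, 20, 45) + t(8, 0, -15).
Substitute into the plane: n·(T + tn) = -63 gives -1219 + 289t = -63, so t = 4.
Foot = (-68, 20, 45) + 4·(8, 0, -15) = (-36, 20, -15).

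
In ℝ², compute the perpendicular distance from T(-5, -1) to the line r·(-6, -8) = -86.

62/5

The normal to the line is n = (-6, -8) with |n| = 10.
|n·T − (-86)| = |38 − (-86)| = 124, so the distance is 124/10 = 62/5.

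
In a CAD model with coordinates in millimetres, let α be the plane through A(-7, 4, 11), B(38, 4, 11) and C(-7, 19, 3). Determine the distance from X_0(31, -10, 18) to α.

7/17

AB = (45, 0, 0) and AC = (0, 15, -8), so a normal is n = AB × AC = (0, 360, 675).
Then n·(31, -10, 18) - 8865 = -315.
|n| = √(0 + 129600 + 455625) = 765, so the distance is |-315|/765 = 7/17.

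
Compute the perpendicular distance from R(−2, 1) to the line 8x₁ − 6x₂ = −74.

26/5

The normal to the line is n = (8, −6) with |n| = 10.
|n·R − (-74)| = |-22 − (-74)| = 52, so the distance is 52/10 = 26/5.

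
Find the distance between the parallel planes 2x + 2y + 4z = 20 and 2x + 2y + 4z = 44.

With common normal n = (2, 2, 4) (|n| = 2√6), the distance is |20 − 44|/|n| = 24/(2√6) = 2√6.

2√6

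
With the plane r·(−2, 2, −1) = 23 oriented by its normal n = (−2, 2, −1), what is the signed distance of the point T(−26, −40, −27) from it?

-8

n·T − 23 = -24.
|n| = 3, so the signed distance is -24/3 = -8.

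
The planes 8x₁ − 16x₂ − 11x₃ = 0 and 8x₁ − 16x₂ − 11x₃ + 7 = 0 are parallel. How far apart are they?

1/3

With common normal n = (8, −16, −11) (|n| = 21), the distance is |0 − (-7)|/|n| = 7/21 = 1/3.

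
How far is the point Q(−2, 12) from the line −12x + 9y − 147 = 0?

1

d = |(-12)·(-2) + 9·12 − 147| / √(144 + 81) = |-15|/15 = 1.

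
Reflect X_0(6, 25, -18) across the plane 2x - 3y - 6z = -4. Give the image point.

n = (2, -3, -6), |n|² = 49, n·X_0 − (-4) = 49, so t = 49/49 = 1.
Foot F = X_0 − 1·n = (4, 28, -12); the reflection is 2F − X_0 = (2, 31, -6).

(2, 31, -6)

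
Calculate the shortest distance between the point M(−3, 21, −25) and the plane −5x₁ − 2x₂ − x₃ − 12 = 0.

d = |(-5)·(-3) + (-2)·21 + (-1)·(-25) − 12| / √(25 + 4 + 1) = |-14| / √30 = 7√30/15.

7√30/15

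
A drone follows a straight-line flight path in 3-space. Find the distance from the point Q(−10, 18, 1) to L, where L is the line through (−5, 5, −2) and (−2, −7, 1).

√41

A direction vector is d = (3, −12, 3).
AP = (−5, 13, 3), and AP × d = (75, 24, 21).
|AP × d|² = 6642 and |d|² = 162, so the distance is √(6642/162) = √41.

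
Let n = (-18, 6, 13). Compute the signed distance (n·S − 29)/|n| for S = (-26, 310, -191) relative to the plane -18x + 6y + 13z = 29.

n·S − 29 = -184.
|n| = 23, so the signed distance is -184/23 = -8.

-8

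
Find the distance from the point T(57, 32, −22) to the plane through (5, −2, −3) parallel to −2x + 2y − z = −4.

17/3

Parallel planes share the normal n = (−2, 2, −1); since (5, −2, −3) lies on the plane, its equation is −2x + 2y − z = -11.
Then n·(57, 32, −22) − (−11) = −17.
|n| = √(4 + 4 + 1) = 3, so the distance is |-17|/3 = 17/3.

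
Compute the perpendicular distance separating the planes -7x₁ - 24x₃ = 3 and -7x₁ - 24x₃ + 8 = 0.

Both planes have normal n = (-7, 0, -24), |n| = 25. Any point on the first plane is at distance |(-8) − 3|/|n| = 11/25 from the second.

11/25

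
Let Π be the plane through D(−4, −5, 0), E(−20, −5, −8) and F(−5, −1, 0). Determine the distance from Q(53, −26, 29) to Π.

DE = (−16, 0, −8) and DF = (−1, 4, 0), so a normal is n = DE × DF = (32, 8, −64).
Then n·(53, −26, 29) − (−168) = −200.
|n| = √(1024 + 64 + 4096) = 72, so the distance is |-200|/72 = 25/9.

25/9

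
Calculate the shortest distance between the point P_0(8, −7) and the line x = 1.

7

The normal to the line is n = (1, 0) with |n| = 1.
|n·P_0 − 1| = |8 − 1| = 7, so the distance is 7/1 = 7.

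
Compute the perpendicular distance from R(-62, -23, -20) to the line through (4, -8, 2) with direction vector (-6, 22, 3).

√5065

Direction vector d = (-6, 22, 3).
AP = (-66, -15, -22); AP·d = 0, |AP|² = 5065, |d|² = 529.
distance² = |AP|² − (AP·d)²/|d|² = 5065 − 0/529 = 5065, so the distance is √5065.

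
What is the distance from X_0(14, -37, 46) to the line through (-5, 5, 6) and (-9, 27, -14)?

A direction vector is d = (-4, 22, -20).
AP = (19, -42, 40), and AP × d = (-40, 220, 250).
|AP × d|² = 112500 and |d|² = 900, so the distance is √(112500/900) = √125 = 5√5.

5√5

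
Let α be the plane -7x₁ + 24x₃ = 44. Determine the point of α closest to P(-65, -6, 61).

n = (-7, 0, 24), |n|² = 625, and n·P − 44 = 1875.
t = 1875/625 = 3, so the foot is P − t·n = (-65, -6, 61) − 3·(-7, 0, 24) = (-44, -6, -11).

(-44, -6, -11)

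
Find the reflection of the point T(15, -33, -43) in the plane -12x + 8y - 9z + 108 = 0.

(327/17, -609/17, -677/17)

With n = (-12, 8, -9), the signed offset is (n·T − (-108))/|n|² = 51/289 = 3/17.
T' = T − 2t·n = (15, -33, -43) − (6/17)·(-12, 8, -9) = (327/17, -609/17, -677/17).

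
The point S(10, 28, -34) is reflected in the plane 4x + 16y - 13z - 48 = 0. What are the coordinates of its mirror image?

With n = (4, 16, -13), the signed offset is (n·S − 48)/|n|² = 882/441 = 2.
S' = S − 2t·n = (10, 28, -34) − 4·(4, 16, -13) = (-6, -36, 18).

(-6, -36, 18)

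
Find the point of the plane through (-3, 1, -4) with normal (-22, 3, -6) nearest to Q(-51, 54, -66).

(15, 45, -48)

n = (-22, 3, -6), |n|² = 529, and n·Q − 93 = 1587.
t = 1587/529 = 3, so the foot is Q − t·n = (-51, 54, -66) − 3·(-22, 3, -6) = (15, 45, -48).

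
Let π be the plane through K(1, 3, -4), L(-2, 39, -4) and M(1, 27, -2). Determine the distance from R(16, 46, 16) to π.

1

KL = (-3, 36, 0) and KM = (0, 24, 2), so a normal is n = KL × KM = (72, 6, -72).
n = (72, 6, -72); n·P − 378 = -102; |n| = 102; distance = 102/102 = 1.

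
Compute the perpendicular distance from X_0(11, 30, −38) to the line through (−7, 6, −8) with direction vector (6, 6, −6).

Direction vector d = (6, 6, −6).
AP = (18, 24, −30); AP·d = 432, |AP|² = 1800, |d|² = 108.
distance² = |AP|² − (AP·d)²/|d|² = 1800 − 186624/108 = 72, so the distance is 6√2.

6√2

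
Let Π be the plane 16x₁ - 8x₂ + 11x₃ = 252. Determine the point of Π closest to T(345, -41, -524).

(7373/21, -925/21, -10916/21)

n = (16, -8, 11), |n|² = 441, and n·T − 252 = -168.
t = -168/441 = -8/21, so the foot is T − t·n = (345, -41, -524) − (-8/21)·(16, -8, 11) = (7373/21, -925/21, -10916/21).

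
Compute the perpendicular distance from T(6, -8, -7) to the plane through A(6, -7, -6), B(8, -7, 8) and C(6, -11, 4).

7/15

AB = (2, 0, 14) and AC = (0, -4, 10), so a normal is n = AB × AC = (56, -20, -8).
n = (56, -20, -8); n·P − 524 = 28; |n| = 60; distance = 28/60 = 7/15.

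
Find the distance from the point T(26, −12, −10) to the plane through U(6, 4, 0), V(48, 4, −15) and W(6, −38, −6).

UV = (42, 0, −15) and UW = (0, −42, −6), so a normal is n = UV × UW = (−630, 252, −1764).
n = (−630, 252, −1764); n·P − (-2772) = 1008; |n| = 1890; distance = 1008/1890 = 8/15.

8/15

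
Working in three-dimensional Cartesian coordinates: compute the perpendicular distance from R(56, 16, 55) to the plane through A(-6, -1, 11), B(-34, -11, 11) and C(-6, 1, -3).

16/15

AB = (-28, -10, 0) and AC = (0, 2, -14), so a normal is n = AB × AC = (140, -392, -56).
Then n·(56, 16, 55) - (-1064) = -448.
|n| = √(19600 + 153664 + 3136) = 420, so the distance is |-448|/420 = 16/15.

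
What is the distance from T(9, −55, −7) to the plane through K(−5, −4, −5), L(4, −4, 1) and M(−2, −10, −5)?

17/√14

KL = (9, 0, 6) and KM = (3, −6, 0), so a normal is n = KL × KM = (36, 18, −54).
n = (36, 18, −54); n·P − 18 = -306; |n| = 18√14; distance = 306/(18√14) = 17/√14.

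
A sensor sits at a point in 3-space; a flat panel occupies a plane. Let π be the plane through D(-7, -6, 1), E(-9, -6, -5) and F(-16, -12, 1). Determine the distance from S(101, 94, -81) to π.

DE = (-2, 0, -6) and DF = (-9, -6, 0), so a normal is n = DE × DF = (-36, 54, 12).
Then n·(101, 94, -81) - (-60) = 528.
|n| = √(1296 + 2916 + 144) = 66, so the distance is |528|/66 = 8.

8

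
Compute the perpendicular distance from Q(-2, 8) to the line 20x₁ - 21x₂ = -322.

114/29

The normal to the line is n = (20, -21) with |n| = 29.
|n·Q − (-322)| = |-208 − (-322)| = 114, so the distance is 114/29.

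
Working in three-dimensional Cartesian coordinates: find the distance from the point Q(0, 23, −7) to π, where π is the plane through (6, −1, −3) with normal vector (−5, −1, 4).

10/√42

The plane has equation n·(r − (6, −1, −3)) = 0, i.e. n·r = -41.
Then n·(0, 23, −7) − (−41) = −10.
|n| = √(25 + 1 + 16) = √42, so the distance is |-10|/√42 = 5√42/21.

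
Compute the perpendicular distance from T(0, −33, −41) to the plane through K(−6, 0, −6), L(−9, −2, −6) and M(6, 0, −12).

KL = (−3, −2, 0) and KM = (12, 0, −6), so a normal is n = KL × KM = (12, −18, 24).
Then n·(0, −33, −41) − (−216) = −174.
|n| = √(144 + 324 + 576) = 6√29, so the distance is |-174|/(6√29) = √29.

√29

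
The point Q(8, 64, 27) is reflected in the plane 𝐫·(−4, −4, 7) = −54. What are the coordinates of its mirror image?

n = (−4, −4, 7), |n|² = 81, n·Q − (-54) = -45, so t = -45/81 = -5/9.
Foot F = Q − (-5/9)·n = (52/9, 556/9, 278/9); the reflection is 2F − Q = (32/9, 536/9, 313/9).

(32/9, 536/9, 313/9)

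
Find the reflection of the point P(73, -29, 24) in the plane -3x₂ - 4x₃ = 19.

(73, -893/25, 376/25)

With n = (0, -3, -4), the signed offset is (n·P − 19)/|n|² = -28/25.
P' = P − 2t·n = (73, -29, 24) − (-56/25)·(0, -3, -4) = (73, -893/25, 376/25).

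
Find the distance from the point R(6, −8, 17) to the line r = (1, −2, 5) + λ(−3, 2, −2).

2√13

Direction vector d = (−3, 2, −2).
AP = (5, −6, 12), and AP × d = (−12, −26, −8).
|AP × d|² = 884 and |d|² = 17, so the distance is √(884/17) = √52 = 2√13.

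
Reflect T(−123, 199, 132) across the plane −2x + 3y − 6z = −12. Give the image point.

(-825/7, 1339/7, 1032/7)

n = (−2, 3, −6), |n|² = 49, n·T − (-12) = 63, so t = 63/49 = 9/7.
Foot F = T − (9/7)·n = (−843/7, 1366/7, 978/7); the reflection is 2F − T = (−825/7, 1339/7, 1032/7).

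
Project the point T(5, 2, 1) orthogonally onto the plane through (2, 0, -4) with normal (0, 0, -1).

The perpendicular from T has direction n = (0, 0, -1): r = (5, 2, 1) + λ(0, 0, -1).
Substitute into the plane: n·(T + λn) = 4 gives -1 + 1λ = 4, so λ = 5.
Foot = (5, 2, 1) + 5·(0, 0, -1) = (5, 2, -4).

(5, 2, -4)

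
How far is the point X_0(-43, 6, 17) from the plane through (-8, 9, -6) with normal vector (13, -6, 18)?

1

The plane has equation n·(r − (-8, 9, -6)) = 0, i.e. n·r = -266.
Then n·(-43, 6, 17) - (-266) = -23.
|n| = √(169 + 36 + 324) = 23, so the distance is |-23|/23 = 1.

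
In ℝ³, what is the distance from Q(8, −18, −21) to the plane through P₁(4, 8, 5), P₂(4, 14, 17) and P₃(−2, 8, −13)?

√14

P₁P₂ = (0, 6, 12) and P₁P₃ = (−6, 0, −18), so a normal is n = P₁P₂ × P₁P₃ = (−108, −72, 36).
Then n·(8, −18, −21) − (−828) = 504.
|n| = √(11664 + 5184 + 1296) = 36√14, so the distance is |504|/(36√14) = √14.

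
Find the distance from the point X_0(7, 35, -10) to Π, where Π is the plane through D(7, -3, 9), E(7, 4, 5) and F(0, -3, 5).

DE = (0, 7, -4) and DF = (-7, 0, -4), so a normal is n = DE × DF = (-28, 28, 49).
Then n·(7, 35, -10) - 161 = 133.
|n| = √(784 + 784 + 2401) = 63, so the distance is |133|/63 = 19/9.

19/9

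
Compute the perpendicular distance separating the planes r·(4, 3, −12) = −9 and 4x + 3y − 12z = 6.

With common normal n = (4, 3, −12) (|n| = 13), the distance is |(-9) − 6|/|n| = 15/13.

15/13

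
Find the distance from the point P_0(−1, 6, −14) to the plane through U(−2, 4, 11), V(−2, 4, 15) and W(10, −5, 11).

UV = (0, 0, 4) and UW = (12, −9, 0), so a normal is n = UV × UW = (36, 48, 0).
Then n·(−1, 6, −14) − 120 = 132.
|n| = √(1296 + 2304 + 0) = 60, so the distance is |132|/60 = 11/5.

11/5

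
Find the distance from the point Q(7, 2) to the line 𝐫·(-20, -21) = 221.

403/29

The normal to the line is n = (-20, -21) with |n| = 29.
|n·Q − 221| = |-182 − 221| = 403, so the distance is 403/29.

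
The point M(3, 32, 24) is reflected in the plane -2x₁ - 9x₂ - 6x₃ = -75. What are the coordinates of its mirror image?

n = (-2, -9, -6), |n|² = 121, n·M − (-75) = -363, so t = -363/121 = -3.
Foot F = M − (-3)·n = (-3, 5, 6); the reflection is 2F − M = (-9, -22, -12).

(-9, -22, -12)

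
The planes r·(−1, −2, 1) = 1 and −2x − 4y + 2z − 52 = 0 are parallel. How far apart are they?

Divide the second equation by 2 to match normals: −x − 2y + z = 26.
With common normal n = (−1, −2, 1) (|n| = √6), the distance is |1 − 26|/|n| = 25/√6 = 25√6/6.

25/√6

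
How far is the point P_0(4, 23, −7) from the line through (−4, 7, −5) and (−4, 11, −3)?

A direction vector is d = (0, 4, 2).
AP = (8, 16, −2), and AP × d = (40, −16, 32).
|AP × d|² = 2880 and |d|² = 20, so the distance is √(2880/20) = √144 = 12.

12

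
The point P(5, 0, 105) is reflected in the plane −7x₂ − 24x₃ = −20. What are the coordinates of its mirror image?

n = (0, −7, −24), |n|² = 625, n·P − (-20) = -2500, so t = -2500/625 = -4.
Foot F = P − (-4)·n = (5, −28, 9); the reflection is 2F − P = (5, −56, −87).

(5, -56, -87)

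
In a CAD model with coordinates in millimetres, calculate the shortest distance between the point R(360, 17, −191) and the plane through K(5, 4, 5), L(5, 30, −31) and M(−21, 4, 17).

8

KL = (0, 26, −36) and KM = (−26, 0, 12), so a normal is n = KL × KM = (312, 936, 676).
Then n·(360, 17, −191) − 8684 = −9568.
|n| = √(97344 + 876096 + 456976) = 1196, so the distance is |-9568|/1196 = 8.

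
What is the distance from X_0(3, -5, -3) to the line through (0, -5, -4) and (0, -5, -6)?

3

A direction vector is d = (0, 0, -2).
AP = (3, 0, 1); AP·d = -2, |AP|² = 10, |d|² = 4.
distance² = |AP|² − (AP·d)²/|d|² = 10 − 4/4 = 9, so the distance is 3.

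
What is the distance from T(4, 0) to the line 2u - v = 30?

22√5/5

The normal to the line is n = (2, -1) with |n| = √5.
|n·T − 30| = |8 − 30| = 22, so the distance is 22/√5 = 22√5/5.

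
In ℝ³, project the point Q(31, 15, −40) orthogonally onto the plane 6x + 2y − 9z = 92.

n = (6, 2, −9), |n|² = 121, and n·Q − 92 = 484.
t = 484/121 = 4, so the foot is Q − t·n = (31, 15, −40) − 4·(6, 2, −9) = (7, 7, −4).

(7, 7, -4)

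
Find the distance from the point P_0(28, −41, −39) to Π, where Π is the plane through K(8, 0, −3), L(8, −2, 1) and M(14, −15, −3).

18/√30

KL = (0, −2, 4) and KM = (6, −15, 0), so a normal is n = KL × KM = (60, 24, 12).
Then n·(28, −41, −39) − 444 = −216.
|n| = √(3600 + 576 + 144) = 12√30, so the distance is |-216|/(12√30) = 18/√30.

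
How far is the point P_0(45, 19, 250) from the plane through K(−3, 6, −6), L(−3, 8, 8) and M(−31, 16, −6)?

6

KL = (0, 2, 14) and KM = (−28, 10, 0), so a normal is n = KL × KM = (−140, −392, 56).
d = |(-140)·45 + (-392)·19 + 56·250 − (-2268)| / √(19600 + 153664 + 3136) = |2520| / 420 = 6.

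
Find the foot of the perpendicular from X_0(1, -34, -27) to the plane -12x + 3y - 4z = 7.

(1/13, -439/13, -355/13)

n = (-12, 3, -4), |n|² = 169, and n·X_0 − 7 = -13.
t = -13/169 = -1/13, so the foot is X_0 − t·n = (1, -34, -27) − (-1/13)·(-12, 3, -4) = (1/13, -439/13, -355/13).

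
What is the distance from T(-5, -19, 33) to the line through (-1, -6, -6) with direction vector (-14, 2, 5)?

√1481

Direction vector d = (-14, 2, 5).
AP = (-4, -13, 39); AP·d = 225, |AP|² = 1706, |d|² = 225.
distance² = |AP|² − (AP·d)²/|d|² = 1706 − 50625/225 = 1481, so the distance is √1481.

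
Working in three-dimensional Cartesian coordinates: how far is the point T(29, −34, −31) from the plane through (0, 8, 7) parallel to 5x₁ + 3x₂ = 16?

Parallel planes share the normal n = (5, 3, 0); since (0, 8, 7) lies on the plane, its equation is 5x₁ + 3x₂ = 24.
n = (5, 3, 0); n·P − 24 = 19; |n| = √34; distance = 19/√34 = 19√34/34.

19/√34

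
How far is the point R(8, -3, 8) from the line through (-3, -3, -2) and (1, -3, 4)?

√13

A direction vector is d = (4, 0, 6).
AP = (11, 0, 10), and AP × d = (0, -26, 0).
|AP × d|² = 676 and |d|² = 52, so the distance is √(676/52) = √13.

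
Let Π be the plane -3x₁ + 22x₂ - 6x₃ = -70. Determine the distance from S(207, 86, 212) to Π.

Normal vector n = (-3, 22, -6), and n·(207, 86, 212) - (-70) = 69.
|n| = √(9 + 484 + 36) = 23, so the distance is |69|/23 = 3.

3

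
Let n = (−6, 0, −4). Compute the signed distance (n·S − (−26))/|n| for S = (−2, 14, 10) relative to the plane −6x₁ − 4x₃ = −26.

n·S − (-26) = -2.
|n| = 2√13, so the signed distance is -√13/13.

-√13/13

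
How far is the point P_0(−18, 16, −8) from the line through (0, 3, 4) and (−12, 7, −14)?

A direction vector is d = (−12, 4, −18).
AP = (−18, 13, −12); AP·d = 484, |AP|² = 637, |d|² = 484.
distance² = |AP|² − (AP·d)²/|d|² = 637 − 234256/484 = 153, so the distance is 3√17.

3√17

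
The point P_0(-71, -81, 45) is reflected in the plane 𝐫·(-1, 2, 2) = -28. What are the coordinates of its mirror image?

(-65, -93, 33)

n = (-1, 2, 2), |n|² = 9, n·P_0 − (-28) = 27, so t = 27/9 = 3.
Foot F = P_0 − 3·n = (-68, -87, 39); the reflection is 2F − P_0 = (-65, -93, 33).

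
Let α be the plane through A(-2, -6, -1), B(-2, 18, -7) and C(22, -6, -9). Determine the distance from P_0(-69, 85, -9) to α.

AB = (0, 24, -6) and AC = (24, 0, -8), so a normal is n = AB × AC = (-192, -144, -576).
Then n·(-69, 85, -9) - 1824 = 4368.
|n| = √(36864 + 20736 + 331776) = 624, so the distance is |4368|/624 = 7.

7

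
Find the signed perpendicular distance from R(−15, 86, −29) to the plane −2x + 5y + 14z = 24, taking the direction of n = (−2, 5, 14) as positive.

2

n·R − 24 = 30.
|n| = 15, so the signed distance is 30/15 = 2.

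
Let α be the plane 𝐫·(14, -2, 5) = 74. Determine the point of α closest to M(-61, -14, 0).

(-5, -22, 20)

The perpendicular from M has direction n = (14, -2, 5): r = (-61, -14, 0) + λ(14, -2, 5).
Substitute into the plane: n·(M + λn) = 74 gives -826 + 225λ = 74, so λ = 4.
Foot = (-61, -14, 0) + 4·(14, -2, 5) = (-5, -22, 20).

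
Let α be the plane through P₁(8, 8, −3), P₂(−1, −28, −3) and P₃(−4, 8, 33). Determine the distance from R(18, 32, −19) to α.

16/13

P₁P₂ = (−9, −36, 0) and P₁P₃ = (−12, 0, 36), so a normal is n = P₁P₂ × P₁P₃ = (−1296, 324, −432).
d = |(-1296)·18 + 324·32 + (-432)·(-19) − (-6480)| / √(1679616 + 104976 + 186624) = |1728| / 1404 = 16/13.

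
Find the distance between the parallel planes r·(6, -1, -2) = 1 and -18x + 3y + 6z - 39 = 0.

14√41/41

Divide the second equation by -3 to match normals: 6x - y - 2z = -13.
Both planes have normal n = (6, -1, -2), |n| = √41. Any point on the first plane is at distance |(-13) − 1|/|n| = 14/√41 = 14√41/41 from the second.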